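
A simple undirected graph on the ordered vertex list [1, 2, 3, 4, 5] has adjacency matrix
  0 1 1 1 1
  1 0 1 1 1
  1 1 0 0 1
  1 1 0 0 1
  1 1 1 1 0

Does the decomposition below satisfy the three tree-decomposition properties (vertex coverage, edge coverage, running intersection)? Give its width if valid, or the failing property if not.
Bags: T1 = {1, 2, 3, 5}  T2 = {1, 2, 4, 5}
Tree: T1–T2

Yes; width 3.

Every vertex of G appears in some bag (union = {1, 2, 3, 4, 5}); every edge is covered by a bag; and for each vertex v the set of bags containing v is connected in the bag tree. The decomposition is therefore valid. The largest bag has 4 vertices, so the width is 3.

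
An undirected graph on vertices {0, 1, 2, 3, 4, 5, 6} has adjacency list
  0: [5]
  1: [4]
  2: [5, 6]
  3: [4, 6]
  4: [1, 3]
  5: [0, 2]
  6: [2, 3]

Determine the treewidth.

1

A width-1 tree decomposition is:
Bags: B1 = {0, 5}  B2 = {2, 5}  B3 = {2, 6}  B4 = {3, 6}  B5 = {3, 4}  B6 = {1, 4}
Tree: B1–B2, B2–B3, B3–B4, B4–B5, B5–B6
Every bag has size at most 2, so the width is 2 − 1 = 1 and tw(G) ≤ 1. Since G has at least one edge (e.g. 0–5), it is not an edgeless graph, so tw(G) ≥ 1. Hence tw(G) = 1 exactly.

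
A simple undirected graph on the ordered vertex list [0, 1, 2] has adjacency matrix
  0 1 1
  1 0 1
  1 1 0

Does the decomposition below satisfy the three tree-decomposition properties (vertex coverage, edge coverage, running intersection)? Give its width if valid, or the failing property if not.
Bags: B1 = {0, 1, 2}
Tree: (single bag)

Yes; width 2.

Checking the three conditions: (i) the bags cover all of {0, 1, 2}; (ii) for each edge, some bag contains both endpoints; (iii) the bags containing any fixed vertex form a subtree. All hold, so the decomposition is valid with width 3 − 1 = 2.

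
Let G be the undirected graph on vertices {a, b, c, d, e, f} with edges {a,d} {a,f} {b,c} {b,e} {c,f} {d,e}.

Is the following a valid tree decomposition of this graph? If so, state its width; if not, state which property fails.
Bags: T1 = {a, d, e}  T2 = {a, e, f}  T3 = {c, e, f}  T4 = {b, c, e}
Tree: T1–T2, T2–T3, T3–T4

Every vertex of G appears in some bag (union = {a, b, c, d, e, f}); every edge is covered by a bag; and for each vertex v the set of bags containing v is connected in the bag tree. The decomposition is therefore valid. The largest bag has 3 vertices, so the width is 2.

Yes; width 2.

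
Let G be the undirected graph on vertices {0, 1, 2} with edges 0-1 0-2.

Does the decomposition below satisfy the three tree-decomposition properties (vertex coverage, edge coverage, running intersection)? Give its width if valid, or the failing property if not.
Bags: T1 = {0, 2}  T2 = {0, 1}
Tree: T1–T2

Yes; width 1.

Vertex coverage: the bags together contain {0, 1, 2}, the full vertex set. Edge coverage: each edge of G has both endpoints in at least one bag. Running intersection: for every vertex, the bags containing it form a connected subtree. All three properties hold, so this is a valid tree decomposition of width max|bag| − 1 = 1, and hence tw(G) ≤ 1.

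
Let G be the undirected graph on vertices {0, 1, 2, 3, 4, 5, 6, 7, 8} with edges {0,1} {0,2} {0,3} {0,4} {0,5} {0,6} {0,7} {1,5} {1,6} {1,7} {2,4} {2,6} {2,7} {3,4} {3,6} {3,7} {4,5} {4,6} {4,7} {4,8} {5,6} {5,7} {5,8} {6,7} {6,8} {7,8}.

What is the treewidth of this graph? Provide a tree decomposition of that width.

Treewidth 4.
One optimal decomposition is:
Bags: B1 = {0, 1, 5, 6, 7}  B2 = {0, 4, 5, 6, 7}  B3 = {0, 2, 4, 6, 7}  B4 = {4, 5, 6, 7, 8}  B5 = {0, 3, 4, 6, 7}
Tree: B1–B2, B2–B3, B2–B4, B2–B5

Each bag holds 5 vertices, so the decomposition has width 4, which upper-bounds the treewidth. Conversely, {0, 1, 5, 6, 7} is a clique of size 5, and the vertices of any clique must share a bag in every tree decomposition; so some bag has ≥ 5 vertices and tw(G) ≥ 4. Combining the bounds, tw(G) = 4.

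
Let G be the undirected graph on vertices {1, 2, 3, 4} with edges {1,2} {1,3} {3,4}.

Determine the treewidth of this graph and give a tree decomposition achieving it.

Treewidth 1.
One optimal decomposition is:
Bags: B1 = {3, 4}  B2 = {1, 3}  B3 = {1, 2}
Tree: B1–B2, B2–B3

Each bag holds 2 vertices, so the decomposition has width 1, which upper-bounds the treewidth. G has an edge, so its treewidth is at least 1. Hence tw(G) = 1 exactly.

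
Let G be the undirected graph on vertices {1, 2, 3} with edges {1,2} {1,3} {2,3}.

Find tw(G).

2

A width-2 tree decomposition is:
Bags: B1 = {1, 2, 3}
Tree: (single bag)
A single bag containing all 3 vertices is trivially a valid decomposition of width 2. Conversely, {1, 2, 3} is a clique of size 3, and the vertices of any clique must share a bag in every tree decomposition; so some bag has ≥ 3 vertices and tw(G) ≥ 2. Therefore the treewidth is 2.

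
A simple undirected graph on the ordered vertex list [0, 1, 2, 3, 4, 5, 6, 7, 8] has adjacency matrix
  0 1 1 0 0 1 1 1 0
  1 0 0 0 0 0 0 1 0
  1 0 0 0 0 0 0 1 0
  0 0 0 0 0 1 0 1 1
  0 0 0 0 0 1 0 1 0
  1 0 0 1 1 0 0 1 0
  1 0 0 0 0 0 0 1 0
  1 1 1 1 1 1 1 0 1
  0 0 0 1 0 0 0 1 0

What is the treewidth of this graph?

A width-2 tree decomposition is:
Bags: B1 = {0, 5, 7}  B2 = {4, 5, 7}  B3 = {0, 6, 7}  B4 = {0, 1, 7}  B5 = {0, 2, 7}  B6 = {3, 5, 7}  B7 = {3, 7, 8}
Tree: B1–B2, B1–B3, B1–B4, B4–B5, B2–B6, B6–B7
The largest bag has 3 vertices, giving width 2; this decomposition certifies tw(G) ≤ 2. Conversely, {0, 1, 7} is a clique of size 3, and the vertices of any clique must share a bag in every tree decomposition; so some bag has ≥ 3 vertices and tw(G) ≥ 2. Hence tw(G) = 2 exactly.

2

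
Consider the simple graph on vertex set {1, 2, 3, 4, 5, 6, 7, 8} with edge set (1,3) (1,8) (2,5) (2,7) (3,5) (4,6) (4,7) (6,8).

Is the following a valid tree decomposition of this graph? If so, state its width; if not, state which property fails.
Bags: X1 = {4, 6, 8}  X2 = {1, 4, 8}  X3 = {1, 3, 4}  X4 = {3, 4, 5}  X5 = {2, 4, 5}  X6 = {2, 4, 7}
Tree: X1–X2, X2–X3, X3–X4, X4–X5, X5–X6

Every vertex of G appears in some bag (union = {1, 2, 3, 4, 5, 6, 7, 8}); every edge is covered by a bag; and for each vertex v the set of bags containing v is connected in the bag tree. The decomposition is therefore valid. The largest bag has 3 vertices, so the width is 2.

Yes; width 2.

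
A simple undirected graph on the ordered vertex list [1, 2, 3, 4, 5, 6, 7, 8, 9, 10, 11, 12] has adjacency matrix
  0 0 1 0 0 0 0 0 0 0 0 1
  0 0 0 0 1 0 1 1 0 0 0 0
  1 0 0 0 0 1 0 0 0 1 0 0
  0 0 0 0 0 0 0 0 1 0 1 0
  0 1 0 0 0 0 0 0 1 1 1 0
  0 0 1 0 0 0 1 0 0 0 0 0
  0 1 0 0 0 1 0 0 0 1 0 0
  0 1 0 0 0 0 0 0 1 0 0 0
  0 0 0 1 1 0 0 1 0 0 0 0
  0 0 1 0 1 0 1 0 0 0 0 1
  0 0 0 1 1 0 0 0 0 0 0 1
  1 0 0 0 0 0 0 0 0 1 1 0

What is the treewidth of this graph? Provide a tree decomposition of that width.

Every bag has size at most 4, so the width is 4 − 1 = 3 and tw(G) ≤ 3. For the lower bound: the 4 vertex sets {1,3,6}, {12}, {10}, {2,5,7,11} are disjoint, each induces a connected subgraph, and every pair is joined by at least one edge of G. Contracting each set to a single vertex therefore yields K_{4} as a minor, and since treewidth is minor-monotone, tw(G) ≥ tw(K_{4}) = 3. Hence tw(G) = 3 exactly.

Treewidth 3.
One optimal decomposition is:
Bags: B1 = {1, 3, 6, 12}  B2 = {3, 6, 10, 12}  B3 = {6, 7, 10, 12}  B4 = {7, 10, 11, 12}  B5 = {5, 7, 10, 11}  B6 = {2, 5, 7, 11}  B7 = {2, 4, 5, 11}  B8 = {2, 4, 5, 9}  B9 = {2, 4, 8, 9}
Tree: B1–B2, B2–B3, B3–B4, B4–B5, B5–B6, B6–B7, B7–B8, B8–B9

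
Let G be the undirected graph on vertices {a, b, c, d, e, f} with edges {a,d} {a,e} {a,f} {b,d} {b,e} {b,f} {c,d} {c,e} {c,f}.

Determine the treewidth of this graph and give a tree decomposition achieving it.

Every bag has size at most 4, so the width is 4 − 1 = 3 and tw(G) ≤ 3. For the lower bound: the 4 vertex sets {a,f}, {c,d}, {b}, {e} are disjoint, each induces a connected subgraph, and every pair is joined by at least one edge of G. Contracting each set to a single vertex therefore yields K_{4} as a minor, and since treewidth is minor-monotone, tw(G) ≥ tw(K_{4}) = 3. Hence tw(G) = 3 exactly.

Treewidth 3.
One such decomposition:
Bags: B1 = {a, b, c, f}  B2 = {a, b, c, d}  B3 = {a, b, c, e}
Tree: B1–B2, B2–B3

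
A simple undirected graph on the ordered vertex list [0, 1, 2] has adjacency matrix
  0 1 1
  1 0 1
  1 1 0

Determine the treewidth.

2

A width-2 tree decomposition is:
Bags: B1 = {0, 1, 2}
Tree: (single bag)
A single bag containing all 3 vertices is trivially a valid decomposition of width 2. For the lower bound, the 3 vertices {0, 1, 2} are pairwise adjacent, and any tree decomposition puts a clique entirely inside one bag — forcing width ≥ 2. Therefore the treewidth is 2.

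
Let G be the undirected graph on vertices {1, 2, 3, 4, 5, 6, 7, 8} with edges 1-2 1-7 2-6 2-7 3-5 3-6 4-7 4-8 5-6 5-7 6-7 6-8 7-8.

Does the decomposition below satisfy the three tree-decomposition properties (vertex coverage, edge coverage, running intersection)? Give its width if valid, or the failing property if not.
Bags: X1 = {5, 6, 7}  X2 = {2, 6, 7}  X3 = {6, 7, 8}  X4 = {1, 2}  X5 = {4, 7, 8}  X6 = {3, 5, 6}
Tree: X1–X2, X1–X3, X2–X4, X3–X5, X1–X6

A tree decomposition must satisfy three properties: every vertex lies in some bag; for every edge, both endpoints lie together in some bag; and for every vertex, the bags containing it form a connected subtree. Here edge (7,1) lies in no bag, so the decomposition is invalid.

No — edge (7,1) lies in no bag.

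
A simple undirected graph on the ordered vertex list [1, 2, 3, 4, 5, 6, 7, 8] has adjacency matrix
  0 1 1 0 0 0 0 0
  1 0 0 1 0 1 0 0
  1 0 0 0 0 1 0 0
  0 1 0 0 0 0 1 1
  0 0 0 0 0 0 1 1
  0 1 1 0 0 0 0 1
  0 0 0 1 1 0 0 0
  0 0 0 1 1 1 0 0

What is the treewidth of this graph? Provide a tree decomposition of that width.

The largest bag has 3 vertices, giving width 2; this decomposition certifies tw(G) ≤ 2. The edges 3–1–2–6–3 form a cycle, so G is not a tree and its treewidth is at least 2. Hence tw(G) = 2 exactly.

Treewidth 2.
One optimal decomposition is:
Bags: B1 = {1, 3, 6}  B2 = {1, 2, 6}  B3 = {2, 6, 8}  B4 = {2, 4, 8}  B5 = {4, 5, 8}  B6 = {4, 5, 7}
Tree: B1–B2, B2–B3, B3–B4, B4–B5, B5–B6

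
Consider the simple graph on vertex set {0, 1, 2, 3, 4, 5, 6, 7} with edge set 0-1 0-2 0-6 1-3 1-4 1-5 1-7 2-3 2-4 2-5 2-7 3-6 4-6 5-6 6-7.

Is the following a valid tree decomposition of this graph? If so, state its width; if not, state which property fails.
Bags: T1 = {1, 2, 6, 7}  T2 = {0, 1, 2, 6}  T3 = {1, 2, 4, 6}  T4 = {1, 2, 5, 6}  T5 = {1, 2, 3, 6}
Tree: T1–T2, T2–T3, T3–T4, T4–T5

Every vertex of G appears in some bag (union = {0, 1, 2, 3, 4, 5, 6, 7}); every edge is covered by a bag; and for each vertex v the set of bags containing v is connected in the bag tree. The decomposition is therefore valid. The largest bag has 4 vertices, so the width is 3.

Yes; width 3.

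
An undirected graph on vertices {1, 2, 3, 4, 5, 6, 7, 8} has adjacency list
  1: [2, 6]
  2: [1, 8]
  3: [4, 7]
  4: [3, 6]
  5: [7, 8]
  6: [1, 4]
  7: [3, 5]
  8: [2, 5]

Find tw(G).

A width-2 tree decomposition is:
Bags: B1 = {2, 5, 8}  B2 = {1, 2, 5}  B3 = {1, 5, 6}  B4 = {4, 5, 6}  B5 = {3, 4, 5}  B6 = {3, 5, 7}
Tree: B1–B2, B2–B3, B3–B4, B4–B5, B5–B6
Each bag holds 3 vertices, so the decomposition has width 2, which upper-bounds the treewidth. The edges 5–8–2–1–6–4–3–7–5 form a cycle, so G is not a tree and its treewidth is at least 2. Hence tw(G) = 2 exactly.

2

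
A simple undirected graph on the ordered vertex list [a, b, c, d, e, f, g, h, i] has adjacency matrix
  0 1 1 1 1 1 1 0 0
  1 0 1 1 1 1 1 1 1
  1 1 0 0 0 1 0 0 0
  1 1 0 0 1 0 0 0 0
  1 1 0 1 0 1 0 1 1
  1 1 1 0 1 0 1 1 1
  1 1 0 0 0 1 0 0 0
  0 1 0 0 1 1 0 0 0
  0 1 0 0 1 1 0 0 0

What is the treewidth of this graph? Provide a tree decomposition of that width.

The largest bag has 4 vertices, giving width 3; this decomposition certifies tw(G) ≤ 3. For the lower bound, the 4 vertices {a, b, d, e} are pairwise adjacent, and any tree decomposition puts a clique entirely inside one bag — forcing width ≥ 3. Therefore the treewidth is 3.

Treewidth 3.
One such decomposition:
Bags: B1 = {b, e, f, i}  B2 = {b, e, f, h}  B3 = {a, b, e, f}  B4 = {a, b, f, g}  B5 = {a, b, d, e}  B6 = {a, b, c, f}
Tree: B1–B2, B2–B3, B3–B4, B3–B5, B4–B6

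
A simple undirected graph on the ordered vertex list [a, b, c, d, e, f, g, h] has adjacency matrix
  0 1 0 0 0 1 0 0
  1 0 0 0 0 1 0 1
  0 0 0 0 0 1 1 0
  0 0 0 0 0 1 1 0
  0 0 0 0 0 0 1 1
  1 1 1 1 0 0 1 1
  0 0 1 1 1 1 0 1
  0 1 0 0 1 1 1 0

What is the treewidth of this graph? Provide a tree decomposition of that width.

Treewidth 2.
Bags: B1 = {e, g, h}  B2 = {f, g, h}  B3 = {c, f, g}  B4 = {d, f, g}  B5 = {b, f, h}  B6 = {a, b, f}
Tree: B1–B2, B2–B3, B3–B4, B2–B5, B5–B6

Every bag has size at most 3, so the width is 3 − 1 = 2 and tw(G) ≤ 2. For the lower bound, the 3 vertices {e, g, h} are pairwise adjacent, and any tree decomposition puts a clique entirely inside one bag — forcing width ≥ 2. Combining the bounds, tw(G) = 2.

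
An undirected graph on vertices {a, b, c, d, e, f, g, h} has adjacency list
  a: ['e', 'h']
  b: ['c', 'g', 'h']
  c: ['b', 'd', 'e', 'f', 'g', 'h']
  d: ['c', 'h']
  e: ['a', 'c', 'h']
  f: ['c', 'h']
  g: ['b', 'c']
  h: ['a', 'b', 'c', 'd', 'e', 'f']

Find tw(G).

2

A width-2 tree decomposition is:
Bags: B1 = {c, e, h}  B2 = {b, c, h}  B3 = {b, c, g}  B4 = {c, d, h}  B5 = {a, e, h}  B6 = {c, f, h}
Tree: B1–B2, B2–B3, B2–B4, B1–B5, B2–B6
Every bag has size at most 3, so the width is 3 − 1 = 2 and tw(G) ≤ 2. On the other hand G contains the 3-clique {b, c, g}. A clique must lie in a single bag of any decomposition, so no decomposition can have width below 2. Therefore the treewidth is 2.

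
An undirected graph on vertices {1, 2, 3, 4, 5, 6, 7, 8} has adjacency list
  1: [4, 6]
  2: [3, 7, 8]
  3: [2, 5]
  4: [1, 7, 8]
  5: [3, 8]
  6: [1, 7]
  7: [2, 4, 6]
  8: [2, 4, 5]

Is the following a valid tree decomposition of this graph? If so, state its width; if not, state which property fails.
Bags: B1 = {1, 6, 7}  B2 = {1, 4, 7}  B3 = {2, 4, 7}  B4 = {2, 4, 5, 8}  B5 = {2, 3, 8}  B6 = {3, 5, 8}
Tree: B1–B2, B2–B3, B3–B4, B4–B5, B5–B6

A tree decomposition must satisfy three properties: every vertex lies in some bag; for every edge, both endpoints lie together in some bag; and for every vertex, the bags containing it form a connected subtree. Here bags containing vertex 5 are not connected in the tree, so the decomposition is invalid.

No — bags containing vertex 5 are not connected in the tree.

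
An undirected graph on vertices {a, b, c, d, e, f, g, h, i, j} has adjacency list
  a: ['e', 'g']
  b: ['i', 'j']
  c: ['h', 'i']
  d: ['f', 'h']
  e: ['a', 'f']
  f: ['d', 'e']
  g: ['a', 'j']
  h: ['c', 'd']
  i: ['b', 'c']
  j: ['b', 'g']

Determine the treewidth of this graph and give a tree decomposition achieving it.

Every bag has size at most 3, so the width is 3 − 1 = 2 and tw(G) ≤ 2. Since i–b–j–g–a–e–f–d–h–c–i is a cycle in G, G is not acyclic. Forests are exactly the graphs of treewidth ≤ 1, so tw(G) ≥ 2. Combining the bounds, tw(G) = 2.

Treewidth 2.
One such decomposition:
Bags: B1 = {b, i, j}  B2 = {g, i, j}  B3 = {a, g, i}  B4 = {a, e, i}  B5 = {e, f, i}  B6 = {d, f, i}  B7 = {d, h, i}  B8 = {c, h, i}
Tree: B1–B2, B2–B3, B3–B4, B4–B5, B5–B6, B6–B7, B7–B8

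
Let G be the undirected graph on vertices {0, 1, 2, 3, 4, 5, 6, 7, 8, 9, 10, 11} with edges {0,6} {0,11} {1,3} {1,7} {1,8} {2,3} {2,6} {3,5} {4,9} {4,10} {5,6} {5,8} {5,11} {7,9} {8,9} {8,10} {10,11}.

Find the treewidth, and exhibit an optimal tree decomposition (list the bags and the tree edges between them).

The largest bag has 4 vertices, giving width 3; this decomposition certifies tw(G) ≤ 3. For the lower bound: the 4 vertex sets {0,2,6}, {11}, {5}, {1,3,8,10} are disjoint, each induces a connected subgraph, and every pair is joined by at least one edge of G. Contracting each set to a single vertex therefore yields K_{4} as a minor, and since treewidth is minor-monotone, tw(G) ≥ tw(K_{4}) = 3. Therefore the treewidth is 3.

Treewidth 3.
One optimal decomposition is:
Bags: B1 = {0, 2, 6, 11}  B2 = {2, 5, 6, 11}  B3 = {2, 3, 5, 11}  B4 = {3, 5, 10, 11}  B5 = {3, 5, 8, 10}  B6 = {1, 3, 8, 10}  B7 = {1, 4, 8, 10}  B8 = {1, 4, 8, 9}  B9 = {1, 4, 7, 9}
Tree: B1–B2, B2–B3, B3–B4, B4–B5, B5–B6, B6–B7, B7–B8, B8–B9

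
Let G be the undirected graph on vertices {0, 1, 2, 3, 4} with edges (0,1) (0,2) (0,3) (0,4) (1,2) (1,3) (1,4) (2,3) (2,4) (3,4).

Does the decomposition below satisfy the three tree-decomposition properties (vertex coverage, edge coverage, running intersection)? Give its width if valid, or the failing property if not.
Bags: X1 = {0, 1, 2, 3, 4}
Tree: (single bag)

Yes; width 4.

Checking the three conditions: (i) the bags cover all of {0, 1, 2, 3, 4}; (ii) for each edge, some bag contains both endpoints; (iii) the bags containing any fixed vertex form a subtree. All hold, so the decomposition is valid with width 5 − 1 = 4.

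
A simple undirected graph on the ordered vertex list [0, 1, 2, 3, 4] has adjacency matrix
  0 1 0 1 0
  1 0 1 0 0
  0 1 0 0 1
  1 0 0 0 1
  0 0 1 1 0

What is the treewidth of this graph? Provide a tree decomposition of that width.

Treewidth 2.
Bags: B1 = {0, 3, 4}  B2 = {0, 1, 4}  B3 = {1, 2, 4}
Tree: B1–B2, B2–B3

The largest bag has 3 vertices, giving width 2; this decomposition certifies tw(G) ≤ 2. The edges 4–3–0–1–2–4 form a cycle, so G is not a tree and its treewidth is at least 2. The upper and lower bounds meet at 2, so that is the treewidth.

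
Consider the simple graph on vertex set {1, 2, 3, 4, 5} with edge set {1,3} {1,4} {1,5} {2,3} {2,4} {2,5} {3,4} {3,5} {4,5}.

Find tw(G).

3

A width-3 tree decomposition is:
Bags: B1 = {1, 3, 4, 5}  B2 = {2, 3, 4, 5}
Tree: B1–B2
Every bag has size at most 4, so the width is 4 − 1 = 3 and tw(G) ≤ 3. On the other hand G contains the 4-clique {1, 3, 4, 5}. A clique must lie in a single bag of any decomposition, so no decomposition can have width below 3. Combining the bounds, tw(G) = 3.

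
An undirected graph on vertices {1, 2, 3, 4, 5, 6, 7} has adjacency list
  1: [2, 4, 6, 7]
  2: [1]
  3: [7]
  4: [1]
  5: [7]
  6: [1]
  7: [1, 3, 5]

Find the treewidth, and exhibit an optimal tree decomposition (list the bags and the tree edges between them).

Treewidth 1.
One optimal decomposition is:
Bags: B1 = {1, 2}  B2 = {1, 7}  B3 = {5, 7}  B4 = {1, 6}  B5 = {1, 4}  B6 = {3, 7}
Tree: B1–B2, B2–B3, B2–B4, B4–B5, B3–B6

Every bag has size at most 2, so the width is 2 − 1 = 1 and tw(G) ≤ 1. Any graph with an edge has treewidth ≥ 1, and G has the edge 1–2. Therefore the treewidth is 1.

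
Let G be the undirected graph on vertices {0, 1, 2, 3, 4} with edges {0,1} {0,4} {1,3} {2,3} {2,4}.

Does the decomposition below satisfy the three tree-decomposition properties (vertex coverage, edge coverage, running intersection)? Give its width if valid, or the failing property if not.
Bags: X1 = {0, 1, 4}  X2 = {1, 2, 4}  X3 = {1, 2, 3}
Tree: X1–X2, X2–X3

Yes; width 2.

Checking the three conditions: (i) the bags cover all of {0, 1, 2, 3, 4}; (ii) for each edge, some bag contains both endpoints; (iii) the bags containing any fixed vertex form a subtree. All hold, so the decomposition is valid with width 3 − 1 = 2.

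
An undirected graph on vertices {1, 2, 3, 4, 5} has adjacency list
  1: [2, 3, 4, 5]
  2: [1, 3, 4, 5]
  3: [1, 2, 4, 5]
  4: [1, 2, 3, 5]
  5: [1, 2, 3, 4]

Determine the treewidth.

A width-4 tree decomposition is:
Bags: B1 = {1, 2, 3, 4, 5}
Tree: (single bag)
A single bag containing all 5 vertices is trivially a valid decomposition of width 4. Conversely, {1, 2, 3, 4, 5} is a clique of size 5, and the vertices of any clique must share a bag in every tree decomposition; so some bag has ≥ 5 vertices and tw(G) ≥ 4. Hence tw(G) = 4 exactly.

4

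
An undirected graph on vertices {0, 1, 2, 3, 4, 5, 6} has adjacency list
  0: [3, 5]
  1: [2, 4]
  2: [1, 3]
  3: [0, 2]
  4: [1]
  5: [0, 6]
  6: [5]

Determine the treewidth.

1

A width-1 tree decomposition is:
Bags: B1 = {1, 4}  B2 = {1, 2}  B3 = {2, 3}  B4 = {0, 3}  B5 = {0, 5}  B6 = {5, 6}
Tree: B1–B2, B2–B3, B3–B4, B4–B5, B5–B6
Each bag holds 2 vertices, so the decomposition has width 1, which upper-bounds the treewidth. G has an edge, so its treewidth is at least 1. Hence tw(G) = 1 exactly.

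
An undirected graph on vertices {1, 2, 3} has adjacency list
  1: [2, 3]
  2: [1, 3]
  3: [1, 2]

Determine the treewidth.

2

A width-2 tree decomposition is:
Bags: B1 = {1, 2, 3}
Tree: (single bag)
A single bag containing all 3 vertices is trivially a valid decomposition of width 2. On the other hand G contains the 3-clique {1, 2, 3}. A clique must lie in a single bag of any decomposition, so no decomposition can have width below 2. Therefore the treewidth is 2.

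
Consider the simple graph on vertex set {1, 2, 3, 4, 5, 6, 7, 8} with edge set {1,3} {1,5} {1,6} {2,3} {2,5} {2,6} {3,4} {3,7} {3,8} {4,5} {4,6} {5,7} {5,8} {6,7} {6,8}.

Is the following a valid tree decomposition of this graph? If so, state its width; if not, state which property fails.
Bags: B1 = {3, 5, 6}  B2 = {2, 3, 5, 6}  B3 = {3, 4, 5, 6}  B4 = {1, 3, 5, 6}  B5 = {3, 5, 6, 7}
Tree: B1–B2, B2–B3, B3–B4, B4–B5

A tree decomposition must satisfy three properties: every vertex lies in some bag; for every edge, both endpoints lie together in some bag; and for every vertex, the bags containing it form a connected subtree. Here vertex 8 appears in no bag, so the decomposition is invalid.

No — vertex 8 appears in no bag.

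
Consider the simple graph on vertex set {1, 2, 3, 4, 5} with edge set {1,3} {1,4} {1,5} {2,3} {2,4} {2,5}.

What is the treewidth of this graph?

2

A width-2 tree decomposition is:
Bags: B1 = {1, 2, 5}  B2 = {1, 2, 3}  B3 = {1, 2, 4}
Tree: B1–B2, B2–B3
Each bag holds 3 vertices, so the decomposition has width 2, which upper-bounds the treewidth. For the lower bound, G contains the cycle 1–5–2–3–1, so G is not a forest; only forests have treewidth ≤ 1, hence tw(G) ≥ 2. The upper and lower bounds meet at 2, so that is the treewidth.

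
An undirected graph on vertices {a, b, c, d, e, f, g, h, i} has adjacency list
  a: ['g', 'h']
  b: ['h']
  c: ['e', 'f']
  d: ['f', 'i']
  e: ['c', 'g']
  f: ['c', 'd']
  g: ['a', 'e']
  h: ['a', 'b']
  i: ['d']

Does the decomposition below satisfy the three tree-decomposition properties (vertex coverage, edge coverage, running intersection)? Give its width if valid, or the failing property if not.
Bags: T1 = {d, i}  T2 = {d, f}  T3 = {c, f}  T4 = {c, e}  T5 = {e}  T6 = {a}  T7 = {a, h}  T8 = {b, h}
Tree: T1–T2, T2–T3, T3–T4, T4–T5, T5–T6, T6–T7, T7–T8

A tree decomposition must satisfy three properties: every vertex lies in some bag; for every edge, both endpoints lie together in some bag; and for every vertex, the bags containing it form a connected subtree. Here vertex g appears in no bag, so the decomposition is invalid.

No — vertex g appears in no bag.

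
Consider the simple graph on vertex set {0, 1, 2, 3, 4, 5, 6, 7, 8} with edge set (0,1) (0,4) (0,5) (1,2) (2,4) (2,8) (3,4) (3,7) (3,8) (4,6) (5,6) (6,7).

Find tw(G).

3

A width-3 tree decomposition is:
Bags: B1 = {0, 1, 2, 5}  B2 = {0, 2, 4, 5}  B3 = {2, 4, 5, 6}  B4 = {2, 4, 6, 8}  B5 = {3, 4, 6, 8}  B6 = {3, 6, 7, 8}
Tree: B1–B2, B2–B3, B3–B4, B4–B5, B5–B6
The largest bag has 4 vertices, giving width 3; this decomposition certifies tw(G) ≤ 3. For the lower bound: the 4 vertex sets {0,1,5}, {2}, {4}, {3,6,7,8} are disjoint, each induces a connected subgraph, and every pair is joined by at least one edge of G. Contracting each set to a single vertex therefore yields K_{4} as a minor, and since treewidth is minor-monotone, tw(G) ≥ tw(K_{4}) = 3. Hence tw(G) = 3 exactly.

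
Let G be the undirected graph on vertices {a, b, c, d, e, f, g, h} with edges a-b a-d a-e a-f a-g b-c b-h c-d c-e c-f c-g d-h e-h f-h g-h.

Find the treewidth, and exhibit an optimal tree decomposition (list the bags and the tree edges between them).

Treewidth 3.
One such decomposition:
Bags: B1 = {a, c, e, h}  B2 = {a, c, d, h}  B3 = {a, c, f, h}  B4 = {a, c, g, h}  B5 = {a, b, c, h}
Tree: B1–B2, B2–B3, B3–B4, B4–B5

The largest bag has 4 vertices, giving width 3; this decomposition certifies tw(G) ≤ 3. For the lower bound: the 4 vertex sets {e,h}, {c,d}, {a}, {f} are disjoint, each induces a connected subgraph, and every pair is joined by at least one edge of G. Contracting each set to a single vertex therefore yields K_{4} as a minor, and since treewidth is minor-monotone, tw(G) ≥ tw(K_{4}) = 3. Therefore the treewidth is 3.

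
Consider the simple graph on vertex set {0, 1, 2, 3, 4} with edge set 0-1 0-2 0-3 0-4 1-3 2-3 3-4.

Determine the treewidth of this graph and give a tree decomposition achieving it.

Treewidth 2.
Bags: B1 = {0, 3, 4}  B2 = {0, 1, 3}  B3 = {0, 2, 3}
Tree: B1–B2, B1–B3

Every bag has size at most 3, so the width is 3 − 1 = 2 and tw(G) ≤ 2. Conversely, {0, 1, 3} is a clique of size 3, and the vertices of any clique must share a bag in every tree decomposition; so some bag has ≥ 3 vertices and tw(G) ≥ 2. The upper and lower bounds meet at 2, so that is the treewidth.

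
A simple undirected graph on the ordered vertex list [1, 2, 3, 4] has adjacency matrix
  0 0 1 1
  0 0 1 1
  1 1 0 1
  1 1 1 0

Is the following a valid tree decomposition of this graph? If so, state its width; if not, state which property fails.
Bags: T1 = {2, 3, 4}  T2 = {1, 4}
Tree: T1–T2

No — edge (3,1) lies in no bag.

A tree decomposition must satisfy three properties: every vertex lies in some bag; for every edge, both endpoints lie together in some bag; and for every vertex, the bags containing it form a connected subtree. Here edge (3,1) lies in no bag, so the decomposition is invalid.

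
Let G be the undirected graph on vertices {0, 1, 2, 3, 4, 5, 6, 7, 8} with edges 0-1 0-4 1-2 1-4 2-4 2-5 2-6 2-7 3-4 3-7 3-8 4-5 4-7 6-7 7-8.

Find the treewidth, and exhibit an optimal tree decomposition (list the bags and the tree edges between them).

Treewidth 2.
Bags: B1 = {2, 4, 7}  B2 = {3, 4, 7}  B3 = {2, 6, 7}  B4 = {2, 4, 5}  B5 = {1, 2, 4}  B6 = {0, 1, 4}  B7 = {3, 7, 8}
Tree: B1–B2, B1–B3, B1–B4, B1–B5, B5–B6, B2–B7

Each bag holds 3 vertices, so the decomposition has width 2, which upper-bounds the treewidth. On the other hand G contains the 3-clique {3, 7, 8}. A clique must lie in a single bag of any decomposition, so no decomposition can have width below 2. Therefore the treewidth is 2.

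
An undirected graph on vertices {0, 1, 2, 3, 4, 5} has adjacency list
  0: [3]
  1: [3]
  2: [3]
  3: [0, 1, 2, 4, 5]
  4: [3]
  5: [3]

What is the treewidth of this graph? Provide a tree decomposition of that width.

Each bag holds 2 vertices, so the decomposition has width 1, which upper-bounds the treewidth. Since G has at least one edge (e.g. 2–3), it is not an edgeless graph, so tw(G) ≥ 1. Combining the bounds, tw(G) = 1.

Treewidth 1.
One such decomposition:
Bags: B1 = {2, 3}  B2 = {1, 3}  B3 = {3, 4}  B4 = {0, 3}  B5 = {3, 5}
Tree: B1–B2, B1–B3, B3–B4, B1–B5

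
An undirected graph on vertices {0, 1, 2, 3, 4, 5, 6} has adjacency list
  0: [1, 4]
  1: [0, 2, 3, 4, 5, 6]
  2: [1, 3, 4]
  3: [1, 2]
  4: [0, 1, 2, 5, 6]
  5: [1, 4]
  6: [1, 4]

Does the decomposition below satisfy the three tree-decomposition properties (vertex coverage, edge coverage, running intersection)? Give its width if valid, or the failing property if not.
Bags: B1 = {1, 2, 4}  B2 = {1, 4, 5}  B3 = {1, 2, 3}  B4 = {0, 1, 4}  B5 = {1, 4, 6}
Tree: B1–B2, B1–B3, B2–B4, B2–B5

Checking the three conditions: (i) the bags cover all of {0, 1, 2, 3, 4, 5, 6}; (ii) for each edge, some bag contains both endpoints; (iii) the bags containing any fixed vertex form a subtree. All hold, so the decomposition is valid with width 3 − 1 = 2.

Yes; width 2.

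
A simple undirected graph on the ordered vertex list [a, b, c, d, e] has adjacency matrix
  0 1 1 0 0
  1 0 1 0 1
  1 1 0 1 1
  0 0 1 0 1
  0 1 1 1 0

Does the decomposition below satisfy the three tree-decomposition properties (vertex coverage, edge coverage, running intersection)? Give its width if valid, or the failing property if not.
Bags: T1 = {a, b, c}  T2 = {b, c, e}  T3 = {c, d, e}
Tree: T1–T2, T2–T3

Checking the three conditions: (i) the bags cover all of {a, b, c, d, e}; (ii) for each edge, some bag contains both endpoints; (iii) the bags containing any fixed vertex form a subtree. All hold, so the decomposition is valid with width 3 − 1 = 2.

Yes; width 2.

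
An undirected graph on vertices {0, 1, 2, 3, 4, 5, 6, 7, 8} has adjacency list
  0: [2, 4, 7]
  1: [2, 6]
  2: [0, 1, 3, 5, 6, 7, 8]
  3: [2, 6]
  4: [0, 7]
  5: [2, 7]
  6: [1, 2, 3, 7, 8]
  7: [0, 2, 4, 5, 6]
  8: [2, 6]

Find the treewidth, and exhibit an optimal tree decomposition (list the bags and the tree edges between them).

Each bag holds 3 vertices, so the decomposition has width 2, which upper-bounds the treewidth. For the lower bound, the 3 vertices {0, 2, 7} are pairwise adjacent, and any tree decomposition puts a clique entirely inside one bag — forcing width ≥ 2. Hence tw(G) = 2 exactly.

Treewidth 2.
Bags: B1 = {0, 2, 7}  B2 = {2, 5, 7}  B3 = {2, 6, 7}  B4 = {2, 6, 8}  B5 = {2, 3, 6}  B6 = {1, 2, 6}  B7 = {0, 4, 7}
Tree: B1–B2, B2–B3, B3–B4, B4–B5, B5–B6, B1–B7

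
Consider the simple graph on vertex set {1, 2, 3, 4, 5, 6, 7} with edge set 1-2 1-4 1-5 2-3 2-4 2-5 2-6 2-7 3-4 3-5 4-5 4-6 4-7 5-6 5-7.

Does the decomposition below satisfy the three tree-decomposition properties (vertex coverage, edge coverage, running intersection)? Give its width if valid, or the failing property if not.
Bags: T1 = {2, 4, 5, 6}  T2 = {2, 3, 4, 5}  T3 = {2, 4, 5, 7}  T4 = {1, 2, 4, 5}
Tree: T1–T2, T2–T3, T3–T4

Checking the three conditions: (i) the bags cover all of {1, 2, 3, 4, 5, 6, 7}; (ii) for each edge, some bag contains both endpoints; (iii) the bags containing any fixed vertex form a subtree. All hold, so the decomposition is valid with width 4 − 1 = 3.

Yes; width 3.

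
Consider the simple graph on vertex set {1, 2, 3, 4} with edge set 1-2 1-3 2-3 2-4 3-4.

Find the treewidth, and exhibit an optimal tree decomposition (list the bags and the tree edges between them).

Treewidth 2.
One such decomposition:
Bags: B1 = {2, 3, 4}  B2 = {1, 2, 3}
Tree: B1–B2

The largest bag has 3 vertices, giving width 2; this decomposition certifies tw(G) ≤ 2. For the lower bound, the 3 vertices {1, 2, 3} are pairwise adjacent, and any tree decomposition puts a clique entirely inside one bag — forcing width ≥ 2. Therefore the treewidth is 2.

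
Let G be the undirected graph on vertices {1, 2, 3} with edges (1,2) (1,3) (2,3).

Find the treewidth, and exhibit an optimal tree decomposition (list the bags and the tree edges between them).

Treewidth 2.
One optimal decomposition is:
Bags: B1 = {1, 2, 3}
Tree: (single bag)

With just one bag of size 3, the width is 3 − 1 = 2, so tw(G) ≤ 2. On the other hand G contains the 3-clique {1, 2, 3}. A clique must lie in a single bag of any decomposition, so no decomposition can have width below 2. Combining the bounds, tw(G) = 2.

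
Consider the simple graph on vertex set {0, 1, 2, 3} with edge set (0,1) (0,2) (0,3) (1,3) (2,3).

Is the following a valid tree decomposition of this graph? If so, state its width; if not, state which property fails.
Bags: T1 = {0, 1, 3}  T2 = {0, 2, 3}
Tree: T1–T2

Yes; width 2.

Vertex coverage: the bags together contain {0, 1, 2, 3}, the full vertex set. Edge coverage: each edge of G has both endpoints in at least one bag. Running intersection: for every vertex, the bags containing it form a connected subtree. All three properties hold, so this is a valid tree decomposition of width max|bag| − 1 = 2, and hence tw(G) ≤ 2.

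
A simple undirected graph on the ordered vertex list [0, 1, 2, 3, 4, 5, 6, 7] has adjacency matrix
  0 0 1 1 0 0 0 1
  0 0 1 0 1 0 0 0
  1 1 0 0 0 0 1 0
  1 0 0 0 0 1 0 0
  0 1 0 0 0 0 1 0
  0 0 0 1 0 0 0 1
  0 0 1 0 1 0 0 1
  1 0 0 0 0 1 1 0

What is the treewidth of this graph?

2

A width-2 tree decomposition is:
Bags: B1 = {0, 3, 5}  B2 = {0, 5, 7}  B3 = {0, 2, 7}  B4 = {2, 6, 7}  B5 = {1, 2, 6}  B6 = {1, 4, 6}
Tree: B1–B2, B2–B3, B3–B4, B4–B5, B5–B6
The largest bag has 3 vertices, giving width 2; this decomposition certifies tw(G) ≤ 2. For the lower bound, G contains the cycle 3–5–7–0–3, so G is not a forest; only forests have treewidth ≤ 1, hence tw(G) ≥ 2. Hence tw(G) = 2 exactly.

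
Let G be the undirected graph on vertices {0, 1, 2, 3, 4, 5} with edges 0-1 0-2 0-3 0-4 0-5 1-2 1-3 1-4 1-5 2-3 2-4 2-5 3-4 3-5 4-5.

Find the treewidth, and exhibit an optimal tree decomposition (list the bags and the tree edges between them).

A single bag containing all 6 vertices is trivially a valid decomposition of width 5. On the other hand G contains the 6-clique {0, 1, 2, 3, 4, 5}. A clique must lie in a single bag of any decomposition, so no decomposition can have width below 5. Combining the bounds, tw(G) = 5.

Treewidth 5.
One optimal decomposition is:
Bags: B1 = {0, 1, 2, 3, 4, 5}
Tree: (single bag)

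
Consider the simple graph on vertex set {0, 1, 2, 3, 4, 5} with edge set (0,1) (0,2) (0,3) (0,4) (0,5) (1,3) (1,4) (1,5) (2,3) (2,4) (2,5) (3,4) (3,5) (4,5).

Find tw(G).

4

A width-4 tree decomposition is:
Bags: B1 = {0, 1, 3, 4, 5}  B2 = {0, 2, 3, 4, 5}
Tree: B1–B2
The largest bag has 5 vertices, giving width 4; this decomposition certifies tw(G) ≤ 4. Conversely, {0, 1, 3, 4, 5} is a clique of size 5, and the vertices of any clique must share a bag in every tree decomposition; so some bag has ≥ 5 vertices and tw(G) ≥ 4. Combining the bounds, tw(G) = 4.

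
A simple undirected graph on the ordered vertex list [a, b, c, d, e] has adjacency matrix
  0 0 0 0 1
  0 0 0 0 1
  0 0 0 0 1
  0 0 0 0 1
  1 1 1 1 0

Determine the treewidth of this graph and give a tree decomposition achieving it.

Treewidth 1.
One such decomposition:
Bags: B1 = {b, e}  B2 = {a, e}  B3 = {c, e}  B4 = {d, e}
Tree: B1–B2, B2–B3, B1–B4

The largest bag has 2 vertices, giving width 1; this decomposition certifies tw(G) ≤ 1. Any graph with an edge has treewidth ≥ 1, and G has the edge b–e. Therefore the treewidth is 1.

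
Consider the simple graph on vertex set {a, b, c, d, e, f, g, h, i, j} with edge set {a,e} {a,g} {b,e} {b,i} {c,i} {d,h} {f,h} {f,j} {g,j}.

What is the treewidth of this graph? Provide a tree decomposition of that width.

Treewidth 1.
One optimal decomposition is:
Bags: B1 = {c, i}  B2 = {b, i}  B3 = {b, e}  B4 = {a, e}  B5 = {a, g}  B6 = {g, j}  B7 = {f, j}  B8 = {f, h}  B9 = {d, h}
Tree: B1–B2, B2–B3, B3–B4, B4–B5, B5–B6, B6–B7, B7–B8, B8–B9

Every bag has size at most 2, so the width is 2 − 1 = 1 and tw(G) ≤ 1. Any graph with an edge has treewidth ≥ 1, and G has the edge c–i. Combining the bounds, tw(G) = 1.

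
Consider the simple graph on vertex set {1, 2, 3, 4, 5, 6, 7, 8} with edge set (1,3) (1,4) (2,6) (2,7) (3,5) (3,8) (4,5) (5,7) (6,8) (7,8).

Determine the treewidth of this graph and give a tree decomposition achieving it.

Every bag has size at most 3, so the width is 3 − 1 = 2 and tw(G) ≤ 2. Since 4–1–3–5–4 is a cycle in G, G is not acyclic. Forests are exactly the graphs of treewidth ≤ 1, so tw(G) ≥ 2. Therefore the treewidth is 2.

Treewidth 2.
One optimal decomposition is:
Bags: B1 = {1, 4, 5}  B2 = {1, 3, 5}  B3 = {3, 5, 7}  B4 = {3, 7, 8}  B5 = {2, 7, 8}  B6 = {2, 6, 8}
Tree: B1–B2, B2–B3, B3–B4, B4–B5, B5–B6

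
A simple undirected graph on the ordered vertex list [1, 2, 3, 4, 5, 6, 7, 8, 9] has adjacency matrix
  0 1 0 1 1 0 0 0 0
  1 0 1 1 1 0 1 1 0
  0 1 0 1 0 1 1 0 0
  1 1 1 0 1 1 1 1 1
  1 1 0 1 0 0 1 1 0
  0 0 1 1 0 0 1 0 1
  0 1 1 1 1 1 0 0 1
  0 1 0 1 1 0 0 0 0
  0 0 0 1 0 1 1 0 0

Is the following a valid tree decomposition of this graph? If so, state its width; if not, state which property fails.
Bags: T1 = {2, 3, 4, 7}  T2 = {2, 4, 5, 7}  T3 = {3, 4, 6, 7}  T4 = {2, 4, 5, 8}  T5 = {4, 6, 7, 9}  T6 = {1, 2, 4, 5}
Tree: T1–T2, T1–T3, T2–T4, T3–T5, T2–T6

Every vertex of G appears in some bag (union = {1, 2, 3, 4, 5, 6, 7, 8, 9}); every edge is covered by a bag; and for each vertex v the set of bags containing v is connected in the bag tree. The decomposition is therefore valid. The largest bag has 4 vertices, so the width is 3.

Yes; width 3.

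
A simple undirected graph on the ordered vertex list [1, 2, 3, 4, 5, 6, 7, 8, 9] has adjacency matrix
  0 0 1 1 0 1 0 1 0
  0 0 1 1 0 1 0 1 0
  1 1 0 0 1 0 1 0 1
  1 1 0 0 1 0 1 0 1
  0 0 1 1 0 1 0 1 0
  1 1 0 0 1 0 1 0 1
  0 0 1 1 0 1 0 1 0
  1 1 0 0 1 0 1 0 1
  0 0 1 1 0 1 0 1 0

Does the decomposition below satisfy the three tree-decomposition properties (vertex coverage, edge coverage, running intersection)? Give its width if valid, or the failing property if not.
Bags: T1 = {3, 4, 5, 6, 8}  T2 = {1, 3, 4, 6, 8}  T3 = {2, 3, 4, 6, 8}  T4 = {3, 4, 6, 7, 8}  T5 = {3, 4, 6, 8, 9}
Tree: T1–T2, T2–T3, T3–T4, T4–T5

Yes; width 4.

Checking the three conditions: (i) the bags cover all of {1, 2, 3, 4, 5, 6, 7, 8, 9}; (ii) for each edge, some bag contains both endpoints; (iii) the bags containing any fixed vertex form a subtree. All hold, so the decomposition is valid with width 5 − 1 = 4.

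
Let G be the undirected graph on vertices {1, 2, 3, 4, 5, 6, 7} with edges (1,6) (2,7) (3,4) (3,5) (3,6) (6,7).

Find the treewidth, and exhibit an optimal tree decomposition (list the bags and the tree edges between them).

Every bag has size at most 2, so the width is 2 − 1 = 1 and tw(G) ≤ 1. Since G has at least one edge (e.g. 7–6), it is not an edgeless graph, so tw(G) ≥ 1. Therefore the treewidth is 1.

Treewidth 1.
One such decomposition:
Bags: B1 = {6, 7}  B2 = {3, 6}  B3 = {3, 5}  B4 = {1, 6}  B5 = {2, 7}  B6 = {3, 4}
Tree: B1–B2, B2–B3, B1–B4, B1–B5, B3–B6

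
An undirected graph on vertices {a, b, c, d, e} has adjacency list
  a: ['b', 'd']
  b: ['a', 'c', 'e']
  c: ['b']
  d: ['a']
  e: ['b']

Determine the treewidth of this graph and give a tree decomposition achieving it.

Every bag has size at most 2, so the width is 2 − 1 = 1 and tw(G) ≤ 1. Any graph with an edge has treewidth ≥ 1, and G has the edge a–d. Hence tw(G) = 1 exactly.

Treewidth 1.
One optimal decomposition is:
Bags: B1 = {a, d}  B2 = {a, b}  B3 = {b, e}  B4 = {b, c}
Tree: B1–B2, B2–B3, B2–B4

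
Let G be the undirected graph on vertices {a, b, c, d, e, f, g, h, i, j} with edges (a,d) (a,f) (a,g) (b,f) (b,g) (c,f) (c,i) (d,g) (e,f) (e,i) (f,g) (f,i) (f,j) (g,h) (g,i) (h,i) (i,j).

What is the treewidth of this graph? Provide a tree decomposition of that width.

Treewidth 2.
Bags: B1 = {c, f, i}  B2 = {f, g, i}  B3 = {e, f, i}  B4 = {a, f, g}  B5 = {f, i, j}  B6 = {a, d, g}  B7 = {g, h, i}  B8 = {b, f, g}
Tree: B1–B2, B1–B3, B2–B4, B1–B5, B4–B6, B2–B7, B2–B8

Every bag has size at most 3, so the width is 3 − 1 = 2 and tw(G) ≤ 2. For the lower bound, the 3 vertices {a, d, g} are pairwise adjacent, and any tree decomposition puts a clique entirely inside one bag — forcing width ≥ 2. Therefore the treewidth is 2.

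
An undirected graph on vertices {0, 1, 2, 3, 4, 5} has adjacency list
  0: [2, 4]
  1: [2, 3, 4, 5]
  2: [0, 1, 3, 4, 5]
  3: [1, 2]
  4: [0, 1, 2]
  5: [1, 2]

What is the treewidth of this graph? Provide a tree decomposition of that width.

Treewidth 2.
Bags: B1 = {1, 2, 4}  B2 = {1, 2, 5}  B3 = {1, 2, 3}  B4 = {0, 2, 4}
Tree: B1–B2, B1–B3, B1–B4

Each bag holds 3 vertices, so the decomposition has width 2, which upper-bounds the treewidth. Conversely, {0, 2, 4} is a clique of size 3, and the vertices of any clique must share a bag in every tree decomposition; so some bag has ≥ 3 vertices and tw(G) ≥ 2. Therefore the treewidth is 2.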